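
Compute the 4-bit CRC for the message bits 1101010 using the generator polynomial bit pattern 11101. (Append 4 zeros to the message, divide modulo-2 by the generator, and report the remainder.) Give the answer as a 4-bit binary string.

Append 4 zeros: 11010100000. Divide by 11101 (XOR where the leading bit is 1):
  pos 0: 11010 XOR 11101 = 00111
  pos 2: 11110 XOR 11101 = 00011
  pos 5: 11000 XOR 11101 = 00101
Remainder (last 4 bits) = 1010. This is the CRC / FCS.

1010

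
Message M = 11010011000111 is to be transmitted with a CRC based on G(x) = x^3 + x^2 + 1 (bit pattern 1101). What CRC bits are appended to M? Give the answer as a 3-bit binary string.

Append 3 zeros: 11010011000111000. Divide by 1101 (XOR where the leading bit is 1):
  pos 0: 1101 XOR 1101 = 0000
  pos 6: 1100 XOR 1101 = 0001
  pos 9: 1011 XOR 1101 = 0110
  pos 10: 1101 XOR 1101 = 0000
Remainder (last 3 bits) = 000. This is the CRC / FCS.

000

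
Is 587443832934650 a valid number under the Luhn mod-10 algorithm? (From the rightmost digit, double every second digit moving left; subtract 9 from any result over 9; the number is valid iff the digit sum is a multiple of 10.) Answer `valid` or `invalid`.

From the right, keep odd positions and double even positions (subtract 9 from any doubled value over 9):
  doubled (positions 2,4,...): 1 8 9 6 6 8 7 → sum 45
  kept (positions 1,3,...): 0 6 3 2 8 4 7 5 → sum 35
Total = 80.
80 mod 10 = 0, so the number is valid.

valid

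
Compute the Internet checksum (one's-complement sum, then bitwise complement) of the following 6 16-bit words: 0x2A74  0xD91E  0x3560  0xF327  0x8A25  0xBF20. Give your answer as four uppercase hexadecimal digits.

8A9E

One's-complement addition (fold any carry out of bit 15 back into bit 0):
  0x2A74 + 0xD91E = 0x10392 → wrap carry → 0x0393
  0x0393 + 0x3560 = 0x038F3
  0x38F3 + 0xF327 = 0x12C1A → wrap carry → 0x2C1B
  0x2C1B + 0x8A25 = 0x0B640
  0xB640 + 0xBF20 = 0x17560 → wrap carry → 0x7561
One's-complement sum = 0x7561.
Checksum = ~0x7561 & 0xFFFF = 0x8A9E.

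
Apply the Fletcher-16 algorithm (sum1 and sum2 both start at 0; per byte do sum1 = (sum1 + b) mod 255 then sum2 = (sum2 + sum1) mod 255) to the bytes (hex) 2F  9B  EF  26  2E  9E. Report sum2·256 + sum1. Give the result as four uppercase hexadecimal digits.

52AD

Running sums (mod 255):
  after byte 0 (2F): sum1=47, sum2=47
  after byte 1 (9B): sum1=202, sum2=249
  after byte 2 (EF): sum1=186, sum2=180
  after byte 3 (26): sum1=224, sum2=149
  after byte 4 (2E): sum1=15, sum2=164
  after byte 5 (9E): sum1=173, sum2=82
Checksum = sum2·256 + sum1 = 82·256 + 173 = 21165 = 0x52AD.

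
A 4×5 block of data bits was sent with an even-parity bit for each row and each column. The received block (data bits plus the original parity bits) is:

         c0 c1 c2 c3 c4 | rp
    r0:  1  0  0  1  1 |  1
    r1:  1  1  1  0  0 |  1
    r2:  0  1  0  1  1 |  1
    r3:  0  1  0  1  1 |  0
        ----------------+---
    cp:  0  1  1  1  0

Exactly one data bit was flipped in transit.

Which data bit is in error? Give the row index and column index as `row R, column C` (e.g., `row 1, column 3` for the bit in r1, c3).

row 3, column 4

Recompute each row's even parity and compare to rp:
  r0: data parity 1, sent rp 1 → ok
  r1: data parity 1, sent rp 1 → ok
  r2: data parity 1, sent rp 1 → ok
  r3: data parity 1, sent rp 0 → mismatch
Recompute each column's even parity and compare to cp:
  c0: data parity 0, sent cp 0 → ok
  c1: data parity 1, sent cp 1 → ok
  c2: data parity 1, sent cp 1 → ok
  c3: data parity 1, sent cp 1 → ok
  c4: data parity 1, sent cp 0 → mismatch
Exactly one row (r3) and one column (c4) fail → the flipped bit is at their intersection.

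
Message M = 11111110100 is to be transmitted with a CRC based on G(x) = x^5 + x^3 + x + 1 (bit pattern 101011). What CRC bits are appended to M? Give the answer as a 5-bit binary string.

Append 5 zeros: 1111111010000000. Divide by 101011 (XOR where the leading bit is 1):
  pos 0: 111111 XOR 101011 = 010100
  pos 1: 101001 XOR 101011 = 000010
  pos 5: 100100 XOR 101011 = 001111
  pos 7: 111100 XOR 101011 = 010111
  pos 8: 101110 XOR 101011 = 000101
Remainder (last 5 bits) = 10100. This is the CRC / FCS.

10100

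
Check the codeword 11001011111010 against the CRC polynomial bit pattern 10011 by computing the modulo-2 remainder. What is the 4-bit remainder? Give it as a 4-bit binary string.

Modulo-2 division of 11001011111010 by 10011:
  pos 0: 11001 XOR 10011 = 01010
  pos 1: 10100 XOR 10011 = 00111
  pos 3: 11111 XOR 10011 = 01100
  pos 4: 11001 XOR 10011 = 01010
  pos 5: 10101 XOR 10011 = 00110
  pos 7: 11010 XOR 10011 = 01001
  pos 8: 10011 XOR 10011 = 00000
Remainder = 0000 (zero — the frame passes the CRC check).

0000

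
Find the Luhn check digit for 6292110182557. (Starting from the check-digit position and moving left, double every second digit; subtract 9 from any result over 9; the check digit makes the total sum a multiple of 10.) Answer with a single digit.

0

Partial digits right→left: 7 5 5 2 8 1 0 1 1 2 9 2 6
Double every second digit counting from the check-digit position (so the 1st, 3rd, 5th, ... of the partial from the right).
  doubled (with −9 where >9): 5 1 7 0 2 9 3 → sum 27
  kept as-is: 5 2 1 1 2 2 → sum 13
Total = 27 + 13 = 40.
Check digit = (10 − (40 mod 10)) mod 10 = 0.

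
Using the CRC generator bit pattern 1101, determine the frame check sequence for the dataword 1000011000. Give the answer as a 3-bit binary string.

Append 3 zeros: 1000011000000. Divide by 1101 (XOR where the leading bit is 1):
  pos 0: 1000 XOR 1101 = 0101
  pos 1: 1010 XOR 1101 = 0111
  pos 2: 1111 XOR 1101 = 0010
  pos 4: 1010 XOR 1101 = 0111
  pos 5: 1110 XOR 1101 = 0011
  pos 7: 1100 XOR 1101 = 0001
Remainder (last 3 bits) = 100. This is the CRC / FCS.

100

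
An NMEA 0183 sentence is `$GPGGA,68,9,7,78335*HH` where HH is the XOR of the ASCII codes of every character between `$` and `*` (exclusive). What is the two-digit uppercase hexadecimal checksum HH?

XOR the ASCII codes of the payload characters:
  'G' = 0x47 → acc = 0x47
  'P' = 0x50 → acc = 0x17
  'G' = 0x47 → acc = 0x50
  'G' = 0x47 → acc = 0x17
  'A' = 0x41 → acc = 0x56
  ',' = 0x2C → acc = 0x7A
  '6' = 0x36 → acc = 0x4C
  '8' = 0x38 → acc = 0x74
  ',' = 0x2C → acc = 0x58
  '9' = 0x39 → acc = 0x61
  ',' = 0x2C → acc = 0x4D
  '7' = 0x37 → acc = 0x7A
  ',' = 0x2C → acc = 0x56
  '7' = 0x37 → acc = 0x61
  '8' = 0x38 → acc = 0x59
  '3' = 0x33 → acc = 0x6A
  '3' = 0x33 → acc = 0x59
  '5' = 0x35 → acc = 0x6C
Checksum = 0x6C.

6C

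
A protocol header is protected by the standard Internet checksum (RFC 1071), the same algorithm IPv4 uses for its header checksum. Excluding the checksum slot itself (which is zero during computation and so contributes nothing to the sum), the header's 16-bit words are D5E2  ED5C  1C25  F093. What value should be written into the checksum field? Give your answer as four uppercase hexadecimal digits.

3007

One's-complement addition (fold any carry out of bit 15 back into bit 0):
  0xD5E2 + 0xED5C = 0x1C33E → wrap carry → 0xC33F
  0xC33F + 0x1C25 = 0x0DF64
  0xDF64 + 0xF093 = 0x1CFF7 → wrap carry → 0xCFF8
One's-complement sum = 0xCFF8.
Checksum = ~0xCFF8 & 0xFFFF = 0x3007.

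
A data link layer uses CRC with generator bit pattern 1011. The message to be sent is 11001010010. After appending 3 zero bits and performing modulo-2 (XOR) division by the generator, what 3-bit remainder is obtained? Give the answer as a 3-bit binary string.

001

Append 3 zeros: 11001010010000. Divide by 1011 (XOR where the leading bit is 1):
  pos 0: 1100 XOR 1011 = 0111
  pos 1: 1111 XOR 1011 = 0100
  pos 2: 1000 XOR 1011 = 0011
  pos 4: 1110 XOR 1011 = 0101
  pos 5: 1010 XOR 1011 = 0001
  pos 8: 1100 XOR 1011 = 0111
  pos 9: 1110 XOR 1011 = 0101
  pos 10: 1010 XOR 1011 = 0001
Remainder (last 3 bits) = 001. This is the CRC / FCS.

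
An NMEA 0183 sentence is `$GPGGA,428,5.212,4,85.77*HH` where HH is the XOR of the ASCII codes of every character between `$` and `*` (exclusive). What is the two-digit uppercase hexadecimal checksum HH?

XOR the ASCII codes of the payload characters:
  'G' = 0x47 → acc = 0x47
  'P' = 0x50 → acc = 0x17
  'G' = 0x47 → acc = 0x50
  'G' = 0x47 → acc = 0x17
  'A' = 0x41 → acc = 0x56
  ',' = 0x2C → acc = 0x7A
  '4' = 0x34 → acc = 0x4E
  '2' = 0x32 → acc = 0x7C
  '8' = 0x38 → acc = 0x44
  ',' = 0x2C → acc = 0x68
  '5' = 0x35 → acc = 0x5D
  '.' = 0x2E → acc = 0x73
  '2' = 0x32 → acc = 0x41
  '1' = 0x31 → acc = 0x70
  '2' = 0x32 → acc = 0x42
  ',' = 0x2C → acc = 0x6E
  '4' = 0x34 → acc = 0x5A
  ',' = 0x2C → acc = 0x76
  '8' = 0x38 → acc = 0x4E
  '5' = 0x35 → acc = 0x7B
  '.' = 0x2E → acc = 0x55
  '7' = 0x37 → acc = 0x62
  '7' = 0x37 → acc = 0x55
Checksum = 0x55.

55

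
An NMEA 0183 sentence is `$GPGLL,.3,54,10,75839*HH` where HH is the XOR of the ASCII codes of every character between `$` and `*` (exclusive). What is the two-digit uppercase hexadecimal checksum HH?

XOR the ASCII codes of the payload characters:
  'G' = 0x47 → acc = 0x47
  'P' = 0x50 → acc = 0x17
  'G' = 0x47 → acc = 0x50
  'L' = 0x4C → acc = 0x1C
  'L' = 0x4C → acc = 0x50
  ',' = 0x2C → acc = 0x7C
  '.' = 0x2E → acc = 0x52
  '3' = 0x33 → acc = 0x61
  ',' = 0x2C → acc = 0x4D
  '5' = 0x35 → acc = 0x78
  '4' = 0x34 → acc = 0x4C
  ',' = 0x2C → acc = 0x60
  '1' = 0x31 → acc = 0x51
  '0' = 0x30 → acc = 0x61
  ',' = 0x2C → acc = 0x4D
  '7' = 0x37 → acc = 0x7A
  '5' = 0x35 → acc = 0x4F
  '8' = 0x38 → acc = 0x77
  '3' = 0x33 → acc = 0x44
  '9' = 0x39 → acc = 0x7D
Checksum = 0x7D.

7D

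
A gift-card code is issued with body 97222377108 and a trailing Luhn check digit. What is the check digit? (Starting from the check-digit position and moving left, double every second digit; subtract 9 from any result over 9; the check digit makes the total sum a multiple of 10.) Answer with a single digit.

0

Partial digits right→left: 8 0 1 7 7 3 2 2 2 7 9
Double every second digit counting from the check-digit position (so the 1st, 3rd, 5th, ... of the partial from the right).
  doubled (with −9 where >9): 7 2 5 4 4 9 → sum 31
  kept as-is: 0 7 3 2 7 → sum 19
Total = 31 + 19 = 50.
Check digit = (10 − (50 mod 10)) mod 10 = 0.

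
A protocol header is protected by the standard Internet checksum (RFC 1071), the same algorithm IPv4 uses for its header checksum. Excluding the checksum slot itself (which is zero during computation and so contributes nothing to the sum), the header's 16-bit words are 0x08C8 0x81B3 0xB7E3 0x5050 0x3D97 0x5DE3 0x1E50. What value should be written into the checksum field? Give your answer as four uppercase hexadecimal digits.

B385

One's-complement addition (fold any carry out of bit 15 back into bit 0):
  0x08C8 + 0x81B3 = 0x08A7B
  0x8A7B + 0xB7E3 = 0x1425E → wrap carry → 0x425F
  0x425F + 0x5050 = 0x092AF
  0x92AF + 0x3D97 = 0x0D046
  0xD046 + 0x5DE3 = 0x12E29 → wrap carry → 0x2E2A
  0x2E2A + 0x1E50 = 0x04C7A
One's-complement sum = 0x4C7A.
Checksum = ~0x4C7A & 0xFFFF = 0xB385.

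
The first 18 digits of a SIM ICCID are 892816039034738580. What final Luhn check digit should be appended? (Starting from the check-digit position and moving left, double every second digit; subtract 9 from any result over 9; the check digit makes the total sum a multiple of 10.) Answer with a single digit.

Partial digits right→left: 0 8 5 8 3 7 4 3 0 9 3 0 6 1 8 2 9 8
Double every second digit counting from the check-digit position (so the 1st, 3rd, 5th, ... of the partial from the right).
  doubled (with −9 where >9): 0 1 6 8 0 6 3 7 9 → sum 40
  kept as-is: 8 8 7 3 9 0 1 2 8 → sum 46
Total = 40 + 46 = 86.
Check digit = (10 − (86 mod 10)) mod 10 = 4.

4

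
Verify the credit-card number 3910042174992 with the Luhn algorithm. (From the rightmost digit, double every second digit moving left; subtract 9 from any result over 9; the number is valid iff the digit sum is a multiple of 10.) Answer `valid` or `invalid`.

From the right, keep odd positions and double even positions (subtract 9 from any doubled value over 9):
  doubled (positions 2,4,...): 9 8 2 8 0 9 → sum 36
  kept (positions 1,3,...): 2 9 7 2 0 1 3 → sum 24
Total = 60.
60 mod 10 = 0, so the number is valid.

valid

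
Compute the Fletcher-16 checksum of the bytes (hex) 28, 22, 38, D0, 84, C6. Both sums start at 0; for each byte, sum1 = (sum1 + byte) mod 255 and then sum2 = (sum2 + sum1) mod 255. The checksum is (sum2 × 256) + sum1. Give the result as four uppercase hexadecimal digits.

Running sums (mod 255):
  after byte 0 (28): sum1=40, sum2=40
  after byte 1 (22): sum1=74, sum2=114
  after byte 2 (38): sum1=130, sum2=244
  after byte 3 (D0): sum1=83, sum2=72
  after byte 4 (84): sum1=215, sum2=32
  after byte 5 (C6): sum1=158, sum2=190
Checksum = sum2·256 + sum1 = 190·256 + 158 = 48798 = 0xBE9E.

BE9E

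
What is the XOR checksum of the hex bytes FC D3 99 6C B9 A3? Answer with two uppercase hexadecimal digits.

C0

XOR the bytes together:
  start with 0xFC
  0xFC ⊕ 0xD3 = 0x2F
  0x2F ⊕ 0x99 = 0xB6
  0xB6 ⊕ 0x6C = 0xDA
  0xDA ⊕ 0xB9 = 0x63
  0x63 ⊕ 0xA3 = 0xC0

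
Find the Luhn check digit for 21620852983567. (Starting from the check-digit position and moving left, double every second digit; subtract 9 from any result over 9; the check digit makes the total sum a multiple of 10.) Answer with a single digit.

Partial digits right→left: 7 6 5 3 8 9 2 5 8 0 2 6 1 2
Double every second digit counting from the check-digit position (so the 1st, 3rd, 5th, ... of the partial from the right).
  doubled (with −9 where >9): 5 1 7 4 7 4 2 → sum 30
  kept as-is: 6 3 9 5 0 6 2 → sum 31
Total = 30 + 31 = 61.
Check digit = (10 − (61 mod 10)) mod 10 = 9.

9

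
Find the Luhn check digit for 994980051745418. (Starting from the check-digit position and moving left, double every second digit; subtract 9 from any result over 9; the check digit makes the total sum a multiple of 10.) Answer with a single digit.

5

Partial digits right→left: 8 1 4 5 4 7 1 5 0 0 8 9 4 9 9
Double every second digit counting from the check-digit position (so the 1st, 3rd, 5th, ... of the partial from the right).
  doubled (with −9 where >9): 7 8 8 2 0 7 8 9 → sum 49
  kept as-is: 1 5 7 5 0 9 9 → sum 36
Total = 49 + 36 = 85.
Check digit = (10 − (85 mod 10)) mod 10 = 5.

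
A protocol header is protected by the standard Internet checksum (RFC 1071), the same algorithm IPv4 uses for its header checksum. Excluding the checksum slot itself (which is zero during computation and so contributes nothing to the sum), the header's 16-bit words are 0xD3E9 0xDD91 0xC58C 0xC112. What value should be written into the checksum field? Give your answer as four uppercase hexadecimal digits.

C7E4

One's-complement addition (fold any carry out of bit 15 back into bit 0):
  0xD3E9 + 0xDD91 = 0x1B17A → wrap carry → 0xB17B
  0xB17B + 0xC58C = 0x17707 → wrap carry → 0x7708
  0x7708 + 0xC112 = 0x1381A → wrap carry → 0x381B
One's-complement sum = 0x381B.
Checksum = ~0x381B & 0xFFFF = 0xC7E4.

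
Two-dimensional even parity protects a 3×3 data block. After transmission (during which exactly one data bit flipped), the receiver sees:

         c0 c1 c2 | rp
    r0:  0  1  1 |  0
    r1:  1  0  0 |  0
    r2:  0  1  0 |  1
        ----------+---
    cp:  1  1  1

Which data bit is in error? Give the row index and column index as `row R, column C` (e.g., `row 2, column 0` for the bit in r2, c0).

row 1, column 1

Recompute each row's even parity and compare to rp:
  r0: data parity 0, sent rp 0 → ok
  r1: data parity 1, sent rp 0 → mismatch
  r2: data parity 1, sent rp 1 → ok
Recompute each column's even parity and compare to cp:
  c0: data parity 1, sent cp 1 → ok
  c1: data parity 0, sent cp 1 → mismatch
  c2: data parity 1, sent cp 1 → ok
Exactly one row (r1) and one column (c1) fail → the flipped bit is at their intersection.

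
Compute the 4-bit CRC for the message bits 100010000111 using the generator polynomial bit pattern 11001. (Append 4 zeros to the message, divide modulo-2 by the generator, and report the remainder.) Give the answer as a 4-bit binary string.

0001

Append 4 zeros: 1000100001110000. Divide by 11001 (XOR where the leading bit is 1):
  pos 0: 10001 XOR 11001 = 01000
  pos 1: 10000 XOR 11001 = 01001
  pos 2: 10010 XOR 11001 = 01011
  pos 3: 10110 XOR 11001 = 01111
  pos 4: 11110 XOR 11001 = 00111
  pos 6: 11111 XOR 11001 = 00110
  pos 8: 11010 XOR 11001 = 00011
  pos 11: 11000 XOR 11001 = 00001
Remainder (last 4 bits) = 0001. This is the CRC / FCS.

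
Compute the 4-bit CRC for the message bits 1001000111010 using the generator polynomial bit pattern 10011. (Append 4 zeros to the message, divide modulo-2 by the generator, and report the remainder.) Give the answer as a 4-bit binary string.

Append 4 zeros: 10010001110100000. Divide by 10011 (XOR where the leading bit is 1):
  pos 0: 10010 XOR 10011 = 00001
  pos 4: 10011 XOR 10011 = 00000
  pos 9: 10100 XOR 10011 = 00111
  pos 11: 11100 XOR 10011 = 01111
  pos 12: 11110 XOR 10011 = 01101
Remainder (last 4 bits) = 1101. This is the CRC / FCS.

1101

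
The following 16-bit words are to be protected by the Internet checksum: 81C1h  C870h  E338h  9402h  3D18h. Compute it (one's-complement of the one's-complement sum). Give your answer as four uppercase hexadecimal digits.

017A

One's-complement addition (fold any carry out of bit 15 back into bit 0):
  0x81C1 + 0xC870 = 0x14A31 → wrap carry → 0x4A32
  0x4A32 + 0xE338 = 0x12D6A → wrap carry → 0x2D6B
  0x2D6B + 0x9402 = 0x0C16D
  0xC16D + 0x3D18 = 0x0FE85
One's-complement sum = 0xFE85.
Checksum = ~0xFE85 & 0xFFFF = 0x017A.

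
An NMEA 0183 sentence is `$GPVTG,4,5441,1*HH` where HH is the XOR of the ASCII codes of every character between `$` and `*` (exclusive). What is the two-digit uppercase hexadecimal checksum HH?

7F

XOR the ASCII codes of the payload characters:
  'G' = 0x47 → acc = 0x47
  'P' = 0x50 → acc = 0x17
  'V' = 0x56 → acc = 0x41
  'T' = 0x54 → acc = 0x15
  'G' = 0x47 → acc = 0x52
  ',' = 0x2C → acc = 0x7E
  '4' = 0x34 → acc = 0x4A
  ',' = 0x2C → acc = 0x66
  '5' = 0x35 → acc = 0x53
  '4' = 0x34 → acc = 0x67
  '4' = 0x34 → acc = 0x53
  '1' = 0x31 → acc = 0x62
  ',' = 0x2C → acc = 0x4E
  '1' = 0x31 → acc = 0x7F
Checksum = 0x7F.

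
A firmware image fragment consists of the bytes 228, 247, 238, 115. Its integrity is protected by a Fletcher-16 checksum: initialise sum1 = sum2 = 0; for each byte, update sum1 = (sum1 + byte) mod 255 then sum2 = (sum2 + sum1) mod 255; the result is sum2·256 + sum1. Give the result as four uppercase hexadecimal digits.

Running sums (mod 255):
  after byte 0 (228): sum1=228, sum2=228
  after byte 1 (247): sum1=220, sum2=193
  after byte 2 (238): sum1=203, sum2=141
  after byte 3 (115): sum1=63, sum2=204
Checksum = sum2·256 + sum1 = 204·256 + 63 = 52287 = 0xCC3F.

CC3F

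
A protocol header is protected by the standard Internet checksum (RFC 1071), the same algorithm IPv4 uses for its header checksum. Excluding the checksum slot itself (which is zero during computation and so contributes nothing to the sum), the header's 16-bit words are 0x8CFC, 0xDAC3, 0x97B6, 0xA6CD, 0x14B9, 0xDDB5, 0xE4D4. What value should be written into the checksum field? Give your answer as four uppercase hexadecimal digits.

One's-complement addition (fold any carry out of bit 15 back into bit 0):
  0x8CFC + 0xDAC3 = 0x167BF → wrap carry → 0x67C0
  0x67C0 + 0x97B6 = 0x0FF76
  0xFF76 + 0xA6CD = 0x1A643 → wrap carry → 0xA644
  0xA644 + 0x14B9 = 0x0BAFD
  0xBAFD + 0xDDB5 = 0x198B2 → wrap carry → 0x98B3
  0x98B3 + 0xE4D4 = 0x17D87 → wrap carry → 0x7D88
One's-complement sum = 0x7D88.
Checksum = ~0x7D88 & 0xFFFF = 0x8277.

8277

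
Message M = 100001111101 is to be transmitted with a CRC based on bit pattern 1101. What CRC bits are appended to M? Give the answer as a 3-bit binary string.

Append 3 zeros: 100001111101000. Divide by 1101 (XOR where the leading bit is 1):
  pos 0: 1000 XOR 1101 = 0101
  pos 1: 1010 XOR 1101 = 0111
  pos 2: 1111 XOR 1101 = 0010
  pos 4: 1011 XOR 1101 = 0110
  pos 5: 1101 XOR 1101 = 0000
  pos 9: 1010 XOR 1101 = 0111
  pos 10: 1110 XOR 1101 = 0011
Remainder (last 3 bits) = 110. This is the CRC / FCS.

110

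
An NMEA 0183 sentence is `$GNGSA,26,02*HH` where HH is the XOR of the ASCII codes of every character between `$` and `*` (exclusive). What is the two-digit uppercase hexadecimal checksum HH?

XOR the ASCII codes of the payload characters:
  'G' = 0x47 → acc = 0x47
  'N' = 0x4E → acc = 0x09
  'G' = 0x47 → acc = 0x4E
  'S' = 0x53 → acc = 0x1D
  'A' = 0x41 → acc = 0x5C
  ',' = 0x2C → acc = 0x70
  '2' = 0x32 → acc = 0x42
  '6' = 0x36 → acc = 0x74
  ',' = 0x2C → acc = 0x58
  '0' = 0x30 → acc = 0x68
  '2' = 0x32 → acc = 0x5A
Checksum = 0x5A.

5A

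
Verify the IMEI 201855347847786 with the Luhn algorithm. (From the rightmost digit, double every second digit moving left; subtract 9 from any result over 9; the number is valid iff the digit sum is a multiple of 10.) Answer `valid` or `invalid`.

valid

From the right, keep odd positions and double even positions (subtract 9 from any doubled value over 9):
  doubled (positions 2,4,...): 7 5 7 8 1 7 0 → sum 35
  kept (positions 1,3,...): 6 7 4 7 3 5 1 2 → sum 35
Total = 70.
70 mod 10 = 0, so the number is valid.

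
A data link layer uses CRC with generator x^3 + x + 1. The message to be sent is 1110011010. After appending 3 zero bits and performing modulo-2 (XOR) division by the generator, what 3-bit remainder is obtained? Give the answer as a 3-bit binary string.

Append 3 zeros: 1110011010000. Divide by 1011 (XOR where the leading bit is 1):
  pos 0: 1110 XOR 1011 = 0101
  pos 1: 1010 XOR 1011 = 0001
  pos 4: 1110 XOR 1011 = 0101
  pos 5: 1011 XOR 1011 = 0000
Remainder (last 3 bits) = 000. This is the CRC / FCS.

000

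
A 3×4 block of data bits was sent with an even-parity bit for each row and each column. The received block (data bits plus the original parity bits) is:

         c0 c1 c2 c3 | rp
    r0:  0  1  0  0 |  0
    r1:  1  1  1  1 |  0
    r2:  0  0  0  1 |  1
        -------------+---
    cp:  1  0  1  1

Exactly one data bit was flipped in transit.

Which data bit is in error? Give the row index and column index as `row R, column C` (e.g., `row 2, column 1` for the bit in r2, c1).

Recompute each row's even parity and compare to rp:
  r0: data parity 1, sent rp 0 → mismatch
  r1: data parity 0, sent rp 0 → ok
  r2: data parity 1, sent rp 1 → ok
Recompute each column's even parity and compare to cp:
  c0: data parity 1, sent cp 1 → ok
  c1: data parity 0, sent cp 0 → ok
  c2: data parity 1, sent cp 1 → ok
  c3: data parity 0, sent cp 1 → mismatch
Exactly one row (r0) and one column (c3) fail → the flipped bit is at their intersection.

row 0, column 3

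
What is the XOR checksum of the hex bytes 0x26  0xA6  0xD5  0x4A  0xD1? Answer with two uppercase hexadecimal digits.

XOR the bytes together:
  start with 0x26
  0x26 ⊕ 0xA6 = 0x80
  0x80 ⊕ 0xD5 = 0x55
  0x55 ⊕ 0x4A = 0x1F
  0x1F ⊕ 0xD1 = 0xCE

CE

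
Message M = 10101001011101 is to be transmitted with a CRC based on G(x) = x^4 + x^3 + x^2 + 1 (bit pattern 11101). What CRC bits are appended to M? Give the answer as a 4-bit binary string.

Append 4 zeros: 101010010111010000. Divide by 11101 (XOR where the leading bit is 1):
  pos 0: 10101 XOR 11101 = 01000
  pos 1: 10000 XOR 11101 = 01101
  pos 2: 11010 XOR 11101 = 00111
  pos 4: 11110 XOR 11101 = 00011
  pos 7: 11111 XOR 11101 = 00010
  pos 10: 10010 XOR 11101 = 01111
  pos 11: 11110 XOR 11101 = 00011
Remainder (last 4 bits) = 1100. This is the CRC / FCS.

1100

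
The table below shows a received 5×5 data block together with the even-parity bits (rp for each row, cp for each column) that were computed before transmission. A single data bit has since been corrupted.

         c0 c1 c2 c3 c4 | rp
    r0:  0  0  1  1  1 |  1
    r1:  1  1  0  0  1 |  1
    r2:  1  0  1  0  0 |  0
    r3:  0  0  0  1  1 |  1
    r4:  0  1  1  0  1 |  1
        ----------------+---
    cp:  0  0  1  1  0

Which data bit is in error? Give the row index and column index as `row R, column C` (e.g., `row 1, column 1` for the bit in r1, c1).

row 3, column 3

Recompute each row's even parity and compare to rp:
  r0: data parity 1, sent rp 1 → ok
  r1: data parity 1, sent rp 1 → ok
  r2: data parity 0, sent rp 0 → ok
  r3: data parity 0, sent rp 1 → mismatch
  r4: data parity 1, sent rp 1 → ok
Recompute each column's even parity and compare to cp:
  c0: data parity 0, sent cp 0 → ok
  c1: data parity 0, sent cp 0 → ok
  c2: data parity 1, sent cp 1 → ok
  c3: data parity 0, sent cp 1 → mismatch
  c4: data parity 0, sent cp 0 → ok
Exactly one row (r3) and one column (c3) fail → the flipped bit is at their intersection.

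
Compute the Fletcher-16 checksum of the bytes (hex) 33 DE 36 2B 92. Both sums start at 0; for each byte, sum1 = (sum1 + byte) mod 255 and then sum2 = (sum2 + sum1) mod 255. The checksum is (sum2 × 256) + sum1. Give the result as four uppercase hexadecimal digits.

0706

Running sums (mod 255):
  after byte 0 (33): sum1=51, sum2=51
  after byte 1 (DE): sum1=18, sum2=69
  after byte 2 (36): sum1=72, sum2=141
  after byte 3 (2B): sum1=115, sum2=1
  after byte 4 (92): sum1=6, sum2=7
Checksum = sum2·256 + sum1 = 7·256 + 6 = 1798 = 0x0706.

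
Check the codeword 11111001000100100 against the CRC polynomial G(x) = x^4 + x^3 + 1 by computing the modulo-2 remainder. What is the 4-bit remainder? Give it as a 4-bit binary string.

Modulo-2 division of 11111001000100100 by 11001:
  pos 0: 11111 XOR 11001 = 00110
  pos 2: 11000 XOR 11001 = 00001
  pos 6: 11000 XOR 11001 = 00001
  pos 10: 11001 XOR 11001 = 00000
Remainder = 0000 (zero — the frame passes the CRC check).

0000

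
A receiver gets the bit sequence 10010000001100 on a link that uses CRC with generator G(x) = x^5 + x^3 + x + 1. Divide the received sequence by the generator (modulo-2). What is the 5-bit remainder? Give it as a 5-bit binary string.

00000

Modulo-2 division of 10010000001100 by 101011:
  pos 0: 100100 XOR 101011 = 001111
  pos 2: 111100 XOR 101011 = 010111
  pos 3: 101110 XOR 101011 = 000101
  pos 6: 101011 XOR 101011 = 000000
Remainder = 00000 (zero — the frame passes the CRC check).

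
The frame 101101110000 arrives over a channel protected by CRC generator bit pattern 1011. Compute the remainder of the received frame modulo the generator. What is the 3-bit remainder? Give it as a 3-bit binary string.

100

Modulo-2 division of 101101110000 by 1011:
  pos 0: 1011 XOR 1011 = 0000
  pos 5: 1110 XOR 1011 = 0101
  pos 6: 1010 XOR 1011 = 0001
Remainder = 100 (nonzero — an error is detected).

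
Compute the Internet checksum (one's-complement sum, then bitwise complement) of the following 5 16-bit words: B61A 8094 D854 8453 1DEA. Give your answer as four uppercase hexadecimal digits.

4EBE

One's-complement addition (fold any carry out of bit 15 back into bit 0):
  0xB61A + 0x8094 = 0x136AE → wrap carry → 0x36AF
  0x36AF + 0xD854 = 0x10F03 → wrap carry → 0x0F04
  0x0F04 + 0x8453 = 0x09357
  0x9357 + 0x1DEA = 0x0B141
One's-complement sum = 0xB141.
Checksum = ~0xB141 & 0xFFFF = 0x4EBE.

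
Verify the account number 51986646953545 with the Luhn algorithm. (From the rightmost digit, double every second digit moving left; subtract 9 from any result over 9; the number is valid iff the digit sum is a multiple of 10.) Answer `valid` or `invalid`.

From the right, keep odd positions and double even positions (subtract 9 from any doubled value over 9):
  doubled (positions 2,4,...): 8 6 9 8 3 9 1 → sum 44
  kept (positions 1,3,...): 5 5 5 6 6 8 1 → sum 36
Total = 80.
80 mod 10 = 0, so the number is valid.

valid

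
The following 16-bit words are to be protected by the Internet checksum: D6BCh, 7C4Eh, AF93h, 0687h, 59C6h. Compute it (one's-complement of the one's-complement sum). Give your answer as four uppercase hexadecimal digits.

9D13

One's-complement addition (fold any carry out of bit 15 back into bit 0):
  0xD6BC + 0x7C4E = 0x1530A → wrap carry → 0x530B
  0x530B + 0xAF93 = 0x1029E → wrap carry → 0x029F
  0x029F + 0x0687 = 0x00926
  0x0926 + 0x59C6 = 0x062EC
One's-complement sum = 0x62EC.
Checksum = ~0x62EC & 0xFFFF = 0x9D13.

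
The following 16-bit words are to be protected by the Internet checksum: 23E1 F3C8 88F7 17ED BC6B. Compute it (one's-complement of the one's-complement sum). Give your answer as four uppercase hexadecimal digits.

One's-complement addition (fold any carry out of bit 15 back into bit 0):
  0x23E1 + 0xF3C8 = 0x117A9 → wrap carry → 0x17AA
  0x17AA + 0x88F7 = 0x0A0A1
  0xA0A1 + 0x17ED = 0x0B88E
  0xB88E + 0xBC6B = 0x174F9 → wrap carry → 0x74FA
One's-complement sum = 0x74FA.
Checksum = ~0x74FA & 0xFFFF = 0x8B05.

8B05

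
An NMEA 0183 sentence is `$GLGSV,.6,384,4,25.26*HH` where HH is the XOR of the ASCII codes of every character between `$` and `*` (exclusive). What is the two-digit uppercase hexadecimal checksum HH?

77

XOR the ASCII codes of the payload characters:
  'G' = 0x47 → acc = 0x47
  'L' = 0x4C → acc = 0x0B
  'G' = 0x47 → acc = 0x4C
  'S' = 0x53 → acc = 0x1F
  'V' = 0x56 → acc = 0x49
  ',' = 0x2C → acc = 0x65
  '.' = 0x2E → acc = 0x4B
  '6' = 0x36 → acc = 0x7D
  ',' = 0x2C → acc = 0x51
  '3' = 0x33 → acc = 0x62
  '8' = 0x38 → acc = 0x5A
  '4' = 0x34 → acc = 0x6E
  ',' = 0x2C → acc = 0x42
  '4' = 0x34 → acc = 0x76
  ',' = 0x2C → acc = 0x5A
  '2' = 0x32 → acc = 0x68
  '5' = 0x35 → acc = 0x5D
  '.' = 0x2E → acc = 0x73
  '2' = 0x32 → acc = 0x41
  '6' = 0x36 → acc = 0x77
Checksum = 0x77.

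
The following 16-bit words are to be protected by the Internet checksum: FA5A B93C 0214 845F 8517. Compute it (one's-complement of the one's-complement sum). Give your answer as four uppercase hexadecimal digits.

One's-complement addition (fold any carry out of bit 15 back into bit 0):
  0xFA5A + 0xB93C = 0x1B396 → wrap carry → 0xB397
  0xB397 + 0x0214 = 0x0B5AB
  0xB5AB + 0x845F = 0x13A0A → wrap carry → 0x3A0B
  0x3A0B + 0x8517 = 0x0BF22
One's-complement sum = 0xBF22.
Checksum = ~0xBF22 & 0xFFFF = 0x40DD.

40DD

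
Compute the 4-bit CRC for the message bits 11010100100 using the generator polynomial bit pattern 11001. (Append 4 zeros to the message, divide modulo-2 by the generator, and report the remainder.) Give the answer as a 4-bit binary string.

Append 4 zeros: 110101001000000. Divide by 11001 (XOR where the leading bit is 1):
  pos 0: 11010 XOR 11001 = 00011
  pos 3: 11100 XOR 11001 = 00101
  pos 5: 10110 XOR 11001 = 01111
  pos 6: 11110 XOR 11001 = 00111
  pos 8: 11100 XOR 11001 = 00101
  pos 10: 10100 XOR 11001 = 01101
Remainder (last 4 bits) = 1101. This is the CRC / FCS.

1101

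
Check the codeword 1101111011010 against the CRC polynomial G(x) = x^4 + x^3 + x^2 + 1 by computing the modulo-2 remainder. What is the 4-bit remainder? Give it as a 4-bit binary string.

0100

Modulo-2 division of 1101111011010 by 11101:
  pos 0: 11011 XOR 11101 = 00110
  pos 2: 11011 XOR 11101 = 00110
  pos 4: 11001 XOR 11101 = 00100
  pos 6: 10010 XOR 11101 = 01111
  pos 7: 11111 XOR 11101 = 00010
Remainder = 0100 (nonzero — an error is detected).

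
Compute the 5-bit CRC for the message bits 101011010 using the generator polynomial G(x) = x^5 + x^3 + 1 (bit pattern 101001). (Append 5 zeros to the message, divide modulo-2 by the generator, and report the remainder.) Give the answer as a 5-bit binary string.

Append 5 zeros: 10101101000000. Divide by 101001 (XOR where the leading bit is 1):
  pos 0: 101011 XOR 101001 = 000010
  pos 4: 100100 XOR 101001 = 001101
  pos 6: 110100 XOR 101001 = 011101
  pos 7: 111010 XOR 101001 = 010011
  pos 8: 100110 XOR 101001 = 001111
Remainder (last 5 bits) = 01111. This is the CRC / FCS.

01111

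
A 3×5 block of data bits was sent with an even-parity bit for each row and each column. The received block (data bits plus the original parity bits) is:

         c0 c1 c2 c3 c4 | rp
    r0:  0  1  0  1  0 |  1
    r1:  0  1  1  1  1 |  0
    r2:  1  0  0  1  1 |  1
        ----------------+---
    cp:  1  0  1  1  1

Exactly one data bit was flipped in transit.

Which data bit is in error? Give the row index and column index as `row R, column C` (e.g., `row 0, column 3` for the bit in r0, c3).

Recompute each row's even parity and compare to rp:
  r0: data parity 0, sent rp 1 → mismatch
  r1: data parity 0, sent rp 0 → ok
  r2: data parity 1, sent rp 1 → ok
Recompute each column's even parity and compare to cp:
  c0: data parity 1, sent cp 1 → ok
  c1: data parity 0, sent cp 0 → ok
  c2: data parity 1, sent cp 1 → ok
  c3: data parity 1, sent cp 1 → ok
  c4: data parity 0, sent cp 1 → mismatch
Exactly one row (r0) and one column (c4) fail → the flipped bit is at their intersection.

row 0, column 4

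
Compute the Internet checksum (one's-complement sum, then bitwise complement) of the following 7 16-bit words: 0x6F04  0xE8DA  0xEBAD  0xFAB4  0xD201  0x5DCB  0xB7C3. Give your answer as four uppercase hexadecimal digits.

One's-complement addition (fold any carry out of bit 15 back into bit 0):
  0x6F04 + 0xE8DA = 0x157DE → wrap carry → 0x57DF
  0x57DF + 0xEBAD = 0x1438C → wrap carry → 0x438D
  0x438D + 0xFAB4 = 0x13E41 → wrap carry → 0x3E42
  0x3E42 + 0xD201 = 0x11043 → wrap carry → 0x1044
  0x1044 + 0x5DCB = 0x06E0F
  0x6E0F + 0xB7C3 = 0x125D2 → wrap carry → 0x25D3
One's-complement sum = 0x25D3.
Checksum = ~0x25D3 & 0xFFFF = 0xDA2C.

DA2C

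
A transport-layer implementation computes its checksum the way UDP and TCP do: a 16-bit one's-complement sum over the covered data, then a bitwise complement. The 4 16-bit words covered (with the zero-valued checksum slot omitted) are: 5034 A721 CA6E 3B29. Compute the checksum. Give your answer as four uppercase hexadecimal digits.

One's-complement addition (fold any carry out of bit 15 back into bit 0):
  0x5034 + 0xA721 = 0x0F755
  0xF755 + 0xCA6E = 0x1C1C3 → wrap carry → 0xC1C4
  0xC1C4 + 0x3B29 = 0x0FCED
One's-complement sum = 0xFCED.
Checksum = ~0xFCED & 0xFFFF = 0x0312.

0312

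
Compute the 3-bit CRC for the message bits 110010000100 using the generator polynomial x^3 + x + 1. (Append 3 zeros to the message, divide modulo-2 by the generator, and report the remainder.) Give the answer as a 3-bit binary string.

Append 3 zeros: 110010000100000. Divide by 1011 (XOR where the leading bit is 1):
  pos 0: 1100 XOR 1011 = 0111
  pos 1: 1111 XOR 1011 = 0100
  pos 2: 1000 XOR 1011 = 0011
  pos 4: 1100 XOR 1011 = 0111
  pos 5: 1110 XOR 1011 = 0101
  pos 6: 1011 XOR 1011 = 0000
Remainder (last 3 bits) = 000. This is the CRC / FCS.

000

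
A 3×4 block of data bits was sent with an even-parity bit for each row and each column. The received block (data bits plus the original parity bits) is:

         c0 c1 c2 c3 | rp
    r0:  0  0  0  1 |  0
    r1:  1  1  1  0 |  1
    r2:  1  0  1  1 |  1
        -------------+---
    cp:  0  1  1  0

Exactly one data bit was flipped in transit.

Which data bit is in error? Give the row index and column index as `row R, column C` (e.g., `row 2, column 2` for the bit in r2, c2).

row 0, column 2

Recompute each row's even parity and compare to rp:
  r0: data parity 1, sent rp 0 → mismatch
  r1: data parity 1, sent rp 1 → ok
  r2: data parity 1, sent rp 1 → ok
Recompute each column's even parity and compare to cp:
  c0: data parity 0, sent cp 0 → ok
  c1: data parity 1, sent cp 1 → ok
  c2: data parity 0, sent cp 1 → mismatch
  c3: data parity 0, sent cp 0 → ok
Exactly one row (r0) and one column (c2) fail → the flipped bit is at their intersection.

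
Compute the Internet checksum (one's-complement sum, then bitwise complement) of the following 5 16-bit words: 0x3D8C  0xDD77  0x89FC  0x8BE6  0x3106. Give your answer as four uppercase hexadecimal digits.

One's-complement addition (fold any carry out of bit 15 back into bit 0):
  0x3D8C + 0xDD77 = 0x11B03 → wrap carry → 0x1B04
  0x1B04 + 0x89FC = 0x0A500
  0xA500 + 0x8BE6 = 0x130E6 → wrap carry → 0x30E7
  0x30E7 + 0x3106 = 0x061ED
One's-complement sum = 0x61ED.
Checksum = ~0x61ED & 0xFFFF = 0x9E12.

9E12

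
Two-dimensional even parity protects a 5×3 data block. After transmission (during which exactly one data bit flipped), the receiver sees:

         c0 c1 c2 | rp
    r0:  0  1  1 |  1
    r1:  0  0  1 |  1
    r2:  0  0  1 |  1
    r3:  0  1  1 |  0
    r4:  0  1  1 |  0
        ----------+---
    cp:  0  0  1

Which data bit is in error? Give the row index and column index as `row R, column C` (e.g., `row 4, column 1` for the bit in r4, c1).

Recompute each row's even parity and compare to rp:
  r0: data parity 0, sent rp 1 → mismatch
  r1: data parity 1, sent rp 1 → ok
  r2: data parity 1, sent rp 1 → ok
  r3: data parity 0, sent rp 0 → ok
  r4: data parity 0, sent rp 0 → ok
Recompute each column's even parity and compare to cp:
  c0: data parity 0, sent cp 0 → ok
  c1: data parity 1, sent cp 0 → mismatch
  c2: data parity 1, sent cp 1 → ok
Exactly one row (r0) and one column (c1) fail → the flipped bit is at their intersection.

row 0, column 1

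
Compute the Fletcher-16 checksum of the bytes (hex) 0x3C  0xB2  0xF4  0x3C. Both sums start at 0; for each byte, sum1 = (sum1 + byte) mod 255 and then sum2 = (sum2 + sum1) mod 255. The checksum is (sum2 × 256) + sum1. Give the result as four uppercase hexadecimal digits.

2F20

Running sums (mod 255):
  after byte 0 (0x3C): sum1=60, sum2=60
  after byte 1 (0xB2): sum1=238, sum2=43
  after byte 2 (0xF4): sum1=227, sum2=15
  after byte 3 (0x3C): sum1=32, sum2=47
Checksum = sum2·256 + sum1 = 47·256 + 32 = 12064 = 0x2F20.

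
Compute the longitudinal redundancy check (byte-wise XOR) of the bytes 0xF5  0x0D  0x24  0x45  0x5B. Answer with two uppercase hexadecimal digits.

C2

XOR the bytes together:
  start with 0xF5
  0xF5 ⊕ 0x0D = 0xF8
  0xF8 ⊕ 0x24 = 0xDC
  0xDC ⊕ 0x45 = 0x99
  0x99 ⊕ 0x5B = 0xC2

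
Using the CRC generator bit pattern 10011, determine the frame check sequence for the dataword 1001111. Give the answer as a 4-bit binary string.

Append 4 zeros: 10011110000. Divide by 10011 (XOR where the leading bit is 1):
  pos 0: 10011 XOR 10011 = 00000
  pos 5: 11000 XOR 10011 = 01011
  pos 6: 10110 XOR 10011 = 00101
Remainder (last 4 bits) = 0101. This is the CRC / FCS.

0101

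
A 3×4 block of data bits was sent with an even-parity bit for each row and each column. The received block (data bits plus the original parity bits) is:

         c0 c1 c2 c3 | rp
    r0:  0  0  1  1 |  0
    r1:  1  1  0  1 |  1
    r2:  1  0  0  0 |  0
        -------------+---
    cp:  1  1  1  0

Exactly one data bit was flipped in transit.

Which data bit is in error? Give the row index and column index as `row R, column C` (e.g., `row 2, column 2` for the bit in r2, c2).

Recompute each row's even parity and compare to rp:
  r0: data parity 0, sent rp 0 → ok
  r1: data parity 1, sent rp 1 → ok
  r2: data parity 1, sent rp 0 → mismatch
Recompute each column's even parity and compare to cp:
  c0: data parity 0, sent cp 1 → mismatch
  c1: data parity 1, sent cp 1 → ok
  c2: data parity 1, sent cp 1 → ok
  c3: data parity 0, sent cp 0 → ok
Exactly one row (r2) and one column (c0) fail → the flipped bit is at their intersection.

row 2, column 0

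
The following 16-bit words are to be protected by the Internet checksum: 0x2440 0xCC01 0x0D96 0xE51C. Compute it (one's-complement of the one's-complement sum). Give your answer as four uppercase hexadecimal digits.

One's-complement addition (fold any carry out of bit 15 back into bit 0):
  0x2440 + 0xCC01 = 0x0F041
  0xF041 + 0x0D96 = 0x0FDD7
  0xFDD7 + 0xE51C = 0x1E2F3 → wrap carry → 0xE2F4
One's-complement sum = 0xE2F4.
Checksum = ~0xE2F4 & 0xFFFF = 0x1D0B.

1D0B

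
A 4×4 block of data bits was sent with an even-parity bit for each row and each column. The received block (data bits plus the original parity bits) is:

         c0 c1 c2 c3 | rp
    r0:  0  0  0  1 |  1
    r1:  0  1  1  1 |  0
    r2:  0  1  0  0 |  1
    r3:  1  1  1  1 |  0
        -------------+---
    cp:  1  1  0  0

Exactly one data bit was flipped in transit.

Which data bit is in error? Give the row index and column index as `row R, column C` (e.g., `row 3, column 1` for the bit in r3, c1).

row 1, column 3

Recompute each row's even parity and compare to rp:
  r0: data parity 1, sent rp 1 → ok
  r1: data parity 1, sent rp 0 → mismatch
  r2: data parity 1, sent rp 1 → ok
  r3: data parity 0, sent rp 0 → ok
Recompute each column's even parity and compare to cp:
  c0: data parity 1, sent cp 1 → ok
  c1: data parity 1, sent cp 1 → ok
  c2: data parity 0, sent cp 0 → ok
  c3: data parity 1, sent cp 0 → mismatch
Exactly one row (r1) and one column (c3) fail → the flipped bit is at their intersection.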